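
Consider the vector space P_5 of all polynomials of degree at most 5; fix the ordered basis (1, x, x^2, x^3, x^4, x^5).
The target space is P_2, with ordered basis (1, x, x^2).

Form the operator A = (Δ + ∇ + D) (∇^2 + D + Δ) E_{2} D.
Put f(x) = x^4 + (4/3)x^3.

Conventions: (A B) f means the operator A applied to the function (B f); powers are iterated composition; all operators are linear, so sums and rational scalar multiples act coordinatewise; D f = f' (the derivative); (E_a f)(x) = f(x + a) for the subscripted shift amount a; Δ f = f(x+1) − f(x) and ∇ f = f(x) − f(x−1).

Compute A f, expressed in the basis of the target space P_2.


g(x) = 144x + 444

D f = 4x^3 + 4x^2
E_{2} D f = 4x^3 + 28x^2 + 64x + 48
∇ (E_{2} D) f = 12x^2 + 44x + 40
∇ ∇ (E_{2} D) f = 24x + 32
D (E_{2} D) f = 12x^2 + 56x + 64
Δ (E_{2} D) f = 12x^2 + 68x + 96
(∇^2 + D + Δ) (E_{2} D) f = 24x^2 + 148x + 192
Δ (∇^2 + D + Δ) (E_{2} D) f = 48x + 172
∇ (∇^2 + D + Δ) (E_{2} D) f = 48x + 124
D (∇^2 + D + Δ) (E_{2} D) f = 48x + 148
(Δ + ∇ + D) (∇^2 + D + Δ) (E_{2} D) f = 144x + 444


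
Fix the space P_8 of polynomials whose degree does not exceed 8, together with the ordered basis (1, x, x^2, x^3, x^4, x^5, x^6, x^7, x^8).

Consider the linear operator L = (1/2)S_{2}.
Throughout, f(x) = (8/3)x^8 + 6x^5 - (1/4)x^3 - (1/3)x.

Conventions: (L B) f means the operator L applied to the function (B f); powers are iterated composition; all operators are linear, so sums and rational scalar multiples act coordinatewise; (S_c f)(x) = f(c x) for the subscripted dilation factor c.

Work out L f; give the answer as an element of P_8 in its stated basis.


the result is g(x) = (1024/3)x^8 + 96x^5 - x^3 - (1/3)x

S_{2} f = (2048/3)x^8 + 192x^5 - 2x^3 - (2/3)x
((1/2)S_{2}) f = (1024/3)x^8 + 96x^5 - x^3 - (1/3)x


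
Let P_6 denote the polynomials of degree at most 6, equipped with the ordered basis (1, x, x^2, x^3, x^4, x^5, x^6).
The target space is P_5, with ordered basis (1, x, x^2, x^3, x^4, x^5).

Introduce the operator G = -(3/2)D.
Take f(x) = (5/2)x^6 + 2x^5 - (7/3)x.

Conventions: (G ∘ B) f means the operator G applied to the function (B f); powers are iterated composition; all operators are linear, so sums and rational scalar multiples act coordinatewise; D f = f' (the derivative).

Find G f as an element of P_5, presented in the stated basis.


D f = 15x^5 + 10x^4 - 7/3
(-(3/2)D) f = -(45/2)x^5 - 15x^4 + 7/2

g(x) = -(45/2)x^5 - 15x^4 + 7/2


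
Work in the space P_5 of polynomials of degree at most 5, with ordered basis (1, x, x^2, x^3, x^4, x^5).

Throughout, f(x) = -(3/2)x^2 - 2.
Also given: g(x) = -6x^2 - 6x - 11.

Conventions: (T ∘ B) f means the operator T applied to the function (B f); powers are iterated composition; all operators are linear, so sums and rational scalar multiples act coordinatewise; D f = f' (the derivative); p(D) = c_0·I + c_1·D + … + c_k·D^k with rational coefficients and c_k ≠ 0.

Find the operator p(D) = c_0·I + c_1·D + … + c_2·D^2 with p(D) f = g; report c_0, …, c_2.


D^0 f = -(3/2)x^2 - 2
D^1 f = -3x
D^2 f = -3
matching coefficients of g against c_0 f + c_1 Df + … from the top degree down determines the c_i
solution: c_0 = 4, c_1 = 2, c_2 = 1

c_0 = 4, c_1 = 2, c_2 = 1


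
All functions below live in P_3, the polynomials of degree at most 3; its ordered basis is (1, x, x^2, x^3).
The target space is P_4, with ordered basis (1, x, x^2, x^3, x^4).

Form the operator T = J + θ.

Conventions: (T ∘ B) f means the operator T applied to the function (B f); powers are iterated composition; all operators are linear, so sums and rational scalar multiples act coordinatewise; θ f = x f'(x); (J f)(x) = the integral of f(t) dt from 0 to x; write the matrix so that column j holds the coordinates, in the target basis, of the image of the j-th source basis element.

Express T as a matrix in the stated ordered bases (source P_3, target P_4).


image of 1: x
image of x: (1/2)x^2 + x
image of x^2: (1/3)x^3 + 2x^2
image of x^3: (1/4)x^4 + 3x^3
each image's coordinates form column j of the matrix

the matrix is [[0, 0, 0, 0]; [1, 1, 0, 0]; [0, 1/2, 2, 0]; [0, 0, 1/3, 3]; [0, 0, 0, 1/4]] (rows listed top to bottom)


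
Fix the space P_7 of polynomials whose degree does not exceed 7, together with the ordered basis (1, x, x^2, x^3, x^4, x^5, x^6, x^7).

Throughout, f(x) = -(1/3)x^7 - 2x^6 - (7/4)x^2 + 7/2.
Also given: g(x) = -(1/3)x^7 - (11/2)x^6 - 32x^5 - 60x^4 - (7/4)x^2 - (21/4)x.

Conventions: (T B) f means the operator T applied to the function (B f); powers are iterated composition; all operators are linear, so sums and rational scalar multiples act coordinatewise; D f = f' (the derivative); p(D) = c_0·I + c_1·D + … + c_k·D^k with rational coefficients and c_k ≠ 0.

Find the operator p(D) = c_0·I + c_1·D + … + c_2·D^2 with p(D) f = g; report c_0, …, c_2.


D^0 f = -(1/3)x^7 - 2x^6 - (7/4)x^2 + 7/2
D^1 f = -(7/3)x^6 - 12x^5 - (7/2)x
D^2 f = -14x^5 - 60x^4 - 7/2
matching coefficients of g against c_0 f + c_1 Df + … from the top degree down determines the c_i
solution: c_0 = 1, c_1 = 3/2, c_2 = 1

p(D) = I + (3/2)·D + D^2, i.e. c_0 = 1, c_1 = 3/2, c_2 = 1


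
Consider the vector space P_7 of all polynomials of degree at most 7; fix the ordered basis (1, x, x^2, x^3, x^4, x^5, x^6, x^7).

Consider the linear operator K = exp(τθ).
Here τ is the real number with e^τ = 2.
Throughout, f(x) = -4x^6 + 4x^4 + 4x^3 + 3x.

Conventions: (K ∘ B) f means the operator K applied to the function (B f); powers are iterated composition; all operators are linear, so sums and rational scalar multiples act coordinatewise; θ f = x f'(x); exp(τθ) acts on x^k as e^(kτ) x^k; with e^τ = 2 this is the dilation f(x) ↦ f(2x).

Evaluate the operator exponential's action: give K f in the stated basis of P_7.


g(x) = -256x^6 + 64x^4 + 32x^3 + 6x

exp(τθ) x^k = e^(kτ) x^k; with e^τ = 2 this sends x^k to 2^k x^k
x ↦ 2 x
x^3 ↦ 8 x^3
x^4 ↦ 16 x^4
x^6 ↦ 64 x^6
applying this coordinatewise to f: exp(τθ) f = -256x^6 + 64x^4 + 32x^3 + 6x


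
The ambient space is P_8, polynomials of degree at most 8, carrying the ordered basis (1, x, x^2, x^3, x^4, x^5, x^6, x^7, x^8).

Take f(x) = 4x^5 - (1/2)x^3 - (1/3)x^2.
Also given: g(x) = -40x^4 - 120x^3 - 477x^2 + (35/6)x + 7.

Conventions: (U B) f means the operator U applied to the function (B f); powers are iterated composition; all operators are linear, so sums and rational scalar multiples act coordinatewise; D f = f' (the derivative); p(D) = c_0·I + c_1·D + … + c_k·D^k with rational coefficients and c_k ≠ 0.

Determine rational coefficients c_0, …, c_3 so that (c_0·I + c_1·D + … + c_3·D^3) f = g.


D^0 f = 4x^5 - (1/2)x^3 - (1/3)x^2
D^1 f = 20x^4 - (3/2)x^2 - (2/3)x
D^2 f = 80x^3 - 3x - 2/3
D^3 f = 240x^2 - 3
matching coefficients of g against c_0 f + c_1 Df + … from the top degree down determines the c_i
solution: c_0 = 0, c_1 = -2, c_2 = -3/2, c_3 = -2

c_0 = 0, c_1 = -2, c_2 = -3/2, c_3 = -2


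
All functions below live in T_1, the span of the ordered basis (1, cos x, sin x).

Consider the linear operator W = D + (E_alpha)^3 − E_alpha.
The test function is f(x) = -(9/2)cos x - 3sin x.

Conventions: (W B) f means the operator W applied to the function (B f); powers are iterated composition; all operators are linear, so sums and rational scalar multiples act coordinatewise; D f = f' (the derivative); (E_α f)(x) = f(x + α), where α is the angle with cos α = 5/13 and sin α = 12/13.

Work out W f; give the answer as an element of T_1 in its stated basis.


D f = -3cos x + (9/2)sin x
E_alpha f = -(9/2)cos x + 3sin x
E_alpha E_alpha f = (27/26)cos x + (69/13)sin x
E_alpha E_alpha E_alpha f = (1791/338)cos x + (183/169)sin x
E_alpha f = -(9/2)cos x + 3sin x
(-E_alpha) f = (9/2)cos x - 3sin x
(D + (E_alpha)^3 − E_alpha) f = (1149/169)cos x + (873/338)sin x

g(x) = (1149/169)cos x + (873/338)sin x


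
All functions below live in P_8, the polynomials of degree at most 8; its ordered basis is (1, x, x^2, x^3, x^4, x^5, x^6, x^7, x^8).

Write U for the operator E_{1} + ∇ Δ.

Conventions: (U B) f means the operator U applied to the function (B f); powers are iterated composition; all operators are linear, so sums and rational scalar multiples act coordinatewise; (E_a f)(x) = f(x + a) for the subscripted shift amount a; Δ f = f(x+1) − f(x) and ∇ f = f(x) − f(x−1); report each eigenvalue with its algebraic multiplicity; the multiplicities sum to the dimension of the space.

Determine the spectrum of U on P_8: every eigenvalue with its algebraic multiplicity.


image of 1: 1
image of x: x + 1
image of x^2: x^2 + 2x + 3
image of x^3: x^3 + 3x^2 + 9x + 1
image of x^4: x^4 + 4x^3 + 18x^2 + 4x + 3
image of x^5: x^5 + 5x^4 + 30x^3 + 10x^2 + 15x + 1
image of x^6: x^6 + 6x^5 + 45x^4 + 20x^3 + 45x^2 + 6x + 3
image of x^7: x^7 + 7x^6 + 63x^5 + 35x^4 + 105x^3 + 21x^2 + 21x + 1
image of x^8: x^8 + 8x^7 + 84x^6 + 56x^5 + 210x^4 + 56x^3 + 84x^2 + 8x + 3
the matrix is upper triangular; its diagonal is (1, 1, 1, 1, 1, 1, 1, 1, 1)
for a triangular matrix the eigenvalues are the diagonal entries, with algebraic multiplicity their repetition count

λ = 1 (multiplicity 9)


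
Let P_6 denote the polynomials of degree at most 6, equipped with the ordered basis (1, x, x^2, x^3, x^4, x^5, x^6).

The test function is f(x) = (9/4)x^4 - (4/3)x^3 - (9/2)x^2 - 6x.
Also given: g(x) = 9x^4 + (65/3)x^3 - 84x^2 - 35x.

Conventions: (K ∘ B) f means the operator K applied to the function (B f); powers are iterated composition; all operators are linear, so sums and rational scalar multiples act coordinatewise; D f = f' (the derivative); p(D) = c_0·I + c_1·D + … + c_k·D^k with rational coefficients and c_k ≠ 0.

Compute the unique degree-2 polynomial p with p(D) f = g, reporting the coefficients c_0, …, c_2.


c_0 = 4, c_1 = 3, c_2 = -2

D^0 f = (9/4)x^4 - (4/3)x^3 - (9/2)x^2 - 6x
D^1 f = 9x^3 - 4x^2 - 9x - 6
D^2 f = 27x^2 - 8x - 9
matching coefficients of g against c_0 f + c_1 Df + … from the top degree down determines the c_i
solution: c_0 = 4, c_1 = 3, c_2 = -2


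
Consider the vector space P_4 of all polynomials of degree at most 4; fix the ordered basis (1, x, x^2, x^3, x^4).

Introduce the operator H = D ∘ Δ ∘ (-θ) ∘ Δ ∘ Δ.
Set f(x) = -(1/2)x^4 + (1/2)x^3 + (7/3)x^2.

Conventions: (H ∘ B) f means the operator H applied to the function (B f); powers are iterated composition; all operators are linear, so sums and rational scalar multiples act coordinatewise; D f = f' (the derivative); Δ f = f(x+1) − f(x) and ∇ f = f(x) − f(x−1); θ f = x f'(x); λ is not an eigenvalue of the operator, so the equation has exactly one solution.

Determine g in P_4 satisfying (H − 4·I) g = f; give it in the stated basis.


the result is g(x) = (1/8)x^4 - (1/8)x^3 - (7/12)x^2 - 3/2

write g with unknown coordinates in the stated basis and equate coefficients in (H − 4·I) g = f
solving from the highest basis element down gives g = (1/8)x^4 - (1/8)x^3 - (7/12)x^2 - 3/2
check: H g = -6
so H g − 4·g = -(1/2)x^4 + (1/2)x^3 + (7/3)x^2 = f ✓


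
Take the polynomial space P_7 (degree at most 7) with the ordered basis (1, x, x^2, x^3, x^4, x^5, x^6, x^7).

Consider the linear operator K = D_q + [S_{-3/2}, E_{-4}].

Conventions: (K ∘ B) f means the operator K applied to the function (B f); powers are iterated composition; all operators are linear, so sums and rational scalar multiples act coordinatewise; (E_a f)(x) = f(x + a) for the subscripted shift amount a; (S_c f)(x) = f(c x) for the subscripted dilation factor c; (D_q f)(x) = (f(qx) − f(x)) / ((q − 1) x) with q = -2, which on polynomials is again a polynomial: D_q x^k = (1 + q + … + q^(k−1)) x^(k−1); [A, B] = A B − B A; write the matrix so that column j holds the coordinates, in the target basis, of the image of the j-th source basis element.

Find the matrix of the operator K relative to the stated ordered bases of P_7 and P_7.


the matrix is [[0, -9, -20, -280, -1040, -8800, -42560, -296320]; [0, 0, 29, 90, 1680, 7800, 79200, 446880]; [0, 0, 0, -129/2, -270, -6300, -35100, -415800]; [0, 0, 0, 0, 130, 675, 18900, 122850]; [0, 0, 0, 0, 0, -1937/8, -6075/4, -99225/2]; [0, 0, 0, 0, 0, 0, 3477/8, 25515/8]; [0, 0, 0, 0, 0, 0, 0, -24139/32]; [0, 0, 0, 0, 0, 0, 0, 0]] (rows listed top to bottom)

image of 1: 0
image of x: -9
image of x^2: 29x - 20
image of x^3: -(129/2)x^2 + 90x - 280
image of x^4: 130x^3 - 270x^2 + 1680x - 1040
image of x^5: -(1937/8)x^4 + 675x^3 - 6300x^2 + 7800x - 8800
image of x^6: (3477/8)x^5 - (6075/4)x^4 + 18900x^3 - 35100x^2 + 79200x - 42560
image of x^7: -(24139/32)x^6 + (25515/8)x^5 - (99225/2)x^4 + 122850x^3 - 415800x^2 + 446880x - 296320
each image's coordinates form column j of the matrix


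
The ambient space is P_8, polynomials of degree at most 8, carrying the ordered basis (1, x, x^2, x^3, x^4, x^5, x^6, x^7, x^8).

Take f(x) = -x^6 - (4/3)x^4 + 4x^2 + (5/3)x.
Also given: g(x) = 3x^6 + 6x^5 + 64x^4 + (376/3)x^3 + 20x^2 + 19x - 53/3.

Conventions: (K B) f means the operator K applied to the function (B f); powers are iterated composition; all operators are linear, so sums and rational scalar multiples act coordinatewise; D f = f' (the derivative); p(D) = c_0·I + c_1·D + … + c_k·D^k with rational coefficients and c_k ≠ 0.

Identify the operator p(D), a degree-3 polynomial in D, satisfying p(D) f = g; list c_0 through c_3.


D^0 f = -x^6 - (4/3)x^4 + 4x^2 + (5/3)x
D^1 f = -6x^5 - (16/3)x^3 + 8x + 5/3
D^2 f = -30x^4 - 16x^2 + 8
D^3 f = -120x^3 - 32x
matching coefficients of g against c_0 f + c_1 Df + … from the top degree down determines the c_i
solution: c_0 = -3, c_1 = -1, c_2 = -2, c_3 = -1

p(D) = -3·I − D − 2·D^2 − D^3, i.e. c_0 = -3, c_1 = -1, c_2 = -2, c_3 = -1


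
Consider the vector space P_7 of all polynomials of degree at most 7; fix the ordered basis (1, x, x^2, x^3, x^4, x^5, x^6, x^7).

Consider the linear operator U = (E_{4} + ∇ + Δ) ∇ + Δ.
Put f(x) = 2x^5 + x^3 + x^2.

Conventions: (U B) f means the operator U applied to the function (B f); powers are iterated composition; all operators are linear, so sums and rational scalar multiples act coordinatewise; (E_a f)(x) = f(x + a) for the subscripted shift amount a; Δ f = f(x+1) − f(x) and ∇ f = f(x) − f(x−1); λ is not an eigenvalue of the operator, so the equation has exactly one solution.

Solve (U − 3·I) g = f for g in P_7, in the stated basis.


write g with unknown coordinates in the stated basis and equate coefficients in (U − 3·I) g = f
solving from the highest basis element down gives g = -(2/3)x^5 - (20/9)x^4 - (889/27)x^3 - (5147/27)x^2 - (77552/81)x - 500908/243
check: U g = -(20/3)x^4 - (880/9)x^3 - (5138/9)x^2 - (77552/27)x - 500908/81
so U g − 3·g = 2x^5 + x^3 + x^2 = f ✓

g(x) = -(2/3)x^5 - (20/9)x^4 - (889/27)x^3 - (5147/27)x^2 - (77552/81)x - 500908/243


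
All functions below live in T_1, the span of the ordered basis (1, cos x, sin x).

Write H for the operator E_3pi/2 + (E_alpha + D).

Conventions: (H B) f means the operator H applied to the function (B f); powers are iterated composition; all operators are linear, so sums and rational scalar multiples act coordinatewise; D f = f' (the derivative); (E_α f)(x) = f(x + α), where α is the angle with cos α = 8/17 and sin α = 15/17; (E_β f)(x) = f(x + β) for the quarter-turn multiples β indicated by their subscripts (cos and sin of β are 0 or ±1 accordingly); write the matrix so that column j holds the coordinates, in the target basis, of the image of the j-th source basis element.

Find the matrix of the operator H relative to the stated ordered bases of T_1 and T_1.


the matrix is [[2, 0, 0]; [0, 8/17, 15/17]; [0, -15/17, 8/17]] (rows listed top to bottom)

image of 1: 2
image of cos x: (8/17)cos x - (15/17)sin x
image of sin x: (15/17)cos x + (8/17)sin x
each image's coordinates form column j of the matrix


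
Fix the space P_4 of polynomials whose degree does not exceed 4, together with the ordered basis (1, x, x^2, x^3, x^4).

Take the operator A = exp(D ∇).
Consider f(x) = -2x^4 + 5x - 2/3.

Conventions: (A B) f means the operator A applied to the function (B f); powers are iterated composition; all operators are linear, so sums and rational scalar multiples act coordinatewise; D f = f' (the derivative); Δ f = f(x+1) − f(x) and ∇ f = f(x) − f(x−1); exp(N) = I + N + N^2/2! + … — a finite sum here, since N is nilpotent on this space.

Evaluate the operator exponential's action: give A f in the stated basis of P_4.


the image equals g(x) = -2x^4 - 24x^2 + 29x - 98/3

order-1 term: -24x^2 + 24x - 8
order-2 term: -24
the series for exp(D ∇) f terminates at order 2
exp(D ∇) f = -2x^4 - 24x^2 + 29x - 98/3


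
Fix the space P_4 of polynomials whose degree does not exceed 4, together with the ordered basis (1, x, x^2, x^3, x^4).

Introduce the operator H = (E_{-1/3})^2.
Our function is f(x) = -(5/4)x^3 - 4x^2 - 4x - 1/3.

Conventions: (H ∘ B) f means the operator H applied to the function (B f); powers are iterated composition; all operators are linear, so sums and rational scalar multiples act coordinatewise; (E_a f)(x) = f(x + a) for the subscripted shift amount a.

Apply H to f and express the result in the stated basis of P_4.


the result is g(x) = -(5/4)x^3 - (3/2)x^2 - (1/3)x + 25/27

E_{-1/3} f = -(5/4)x^3 - (11/4)x^2 - (7/4)x + 65/108
E_{-1/3} E_{-1/3} f = -(5/4)x^3 - (3/2)x^2 - (1/3)x + 25/27


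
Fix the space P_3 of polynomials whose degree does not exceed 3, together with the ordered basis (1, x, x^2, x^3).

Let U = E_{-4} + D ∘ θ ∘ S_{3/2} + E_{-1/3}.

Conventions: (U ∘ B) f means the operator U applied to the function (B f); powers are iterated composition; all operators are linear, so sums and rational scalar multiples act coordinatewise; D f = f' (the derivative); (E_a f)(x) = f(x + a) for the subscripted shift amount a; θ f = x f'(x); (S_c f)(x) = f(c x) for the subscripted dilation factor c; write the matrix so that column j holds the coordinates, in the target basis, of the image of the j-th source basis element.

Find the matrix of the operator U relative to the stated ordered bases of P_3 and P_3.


image of 1: 2
image of x: 2x - 17/6
image of x^2: 2x^2 + (1/3)x + 145/9
image of x^3: 2x^3 + (139/8)x^2 + (145/3)x - 1729/27
each image's coordinates form column j of the matrix

the matrix is [[2, -17/6, 145/9, -1729/27]; [0, 2, 1/3, 145/3]; [0, 0, 2, 139/8]; [0, 0, 0, 2]] (rows listed top to bottom)


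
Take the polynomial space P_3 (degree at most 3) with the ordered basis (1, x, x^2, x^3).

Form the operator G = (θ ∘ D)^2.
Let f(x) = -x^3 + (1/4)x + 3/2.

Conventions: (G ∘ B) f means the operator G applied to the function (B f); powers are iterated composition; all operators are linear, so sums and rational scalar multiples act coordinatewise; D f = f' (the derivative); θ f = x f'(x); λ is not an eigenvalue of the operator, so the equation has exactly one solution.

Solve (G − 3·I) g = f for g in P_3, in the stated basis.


g(x) = (1/3)x^3 + (5/4)x - 1/2

write g with unknown coordinates in the stated basis and equate coefficients in (G − 3·I) g = f
solving from the highest basis element down gives g = (1/3)x^3 + (5/4)x - 1/2
check: G g = 4x
so G g − 3·g = -x^3 + (1/4)x + 3/2 = f ✓


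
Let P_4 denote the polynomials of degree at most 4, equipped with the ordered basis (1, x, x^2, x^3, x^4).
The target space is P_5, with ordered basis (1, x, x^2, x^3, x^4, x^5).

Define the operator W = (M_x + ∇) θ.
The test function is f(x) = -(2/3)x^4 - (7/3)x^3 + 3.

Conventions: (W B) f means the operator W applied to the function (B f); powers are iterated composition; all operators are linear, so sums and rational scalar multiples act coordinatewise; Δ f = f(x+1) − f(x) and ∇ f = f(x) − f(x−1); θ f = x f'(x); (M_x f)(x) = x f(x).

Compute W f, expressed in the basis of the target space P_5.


the image equals g(x) = -(8/3)x^5 - 7x^4 - (32/3)x^3 - 5x^2 + (31/3)x - 13/3

θ f = -(8/3)x^4 - 7x^3
M_x θ f = -(8/3)x^5 - 7x^4
∇ θ f = -(32/3)x^3 - 5x^2 + (31/3)x - 13/3
(M_x + ∇) θ f = -(8/3)x^5 - 7x^4 - (32/3)x^3 - 5x^2 + (31/3)x - 13/3


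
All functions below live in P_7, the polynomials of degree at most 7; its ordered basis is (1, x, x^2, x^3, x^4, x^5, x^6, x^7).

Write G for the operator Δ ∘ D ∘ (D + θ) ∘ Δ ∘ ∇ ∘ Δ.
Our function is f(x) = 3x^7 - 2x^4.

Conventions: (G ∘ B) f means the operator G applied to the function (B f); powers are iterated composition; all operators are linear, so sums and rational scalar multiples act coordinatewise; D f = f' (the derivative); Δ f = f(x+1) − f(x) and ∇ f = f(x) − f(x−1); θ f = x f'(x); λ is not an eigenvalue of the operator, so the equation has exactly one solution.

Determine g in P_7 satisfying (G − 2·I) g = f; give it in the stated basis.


write g with unknown coordinates in the stated basis and equate coefficients in (G − 2·I) g = f
solving from the highest basis element down gives g = -(3/2)x^7 + x^4 - 7560x^2 - 17010x - 11025
check: G g = -15120x^2 - 34020x - 22050
so G g − 2·g = 3x^7 - 2x^4 = f ✓

g(x) = -(3/2)x^7 + x^4 - 7560x^2 - 17010x - 11025


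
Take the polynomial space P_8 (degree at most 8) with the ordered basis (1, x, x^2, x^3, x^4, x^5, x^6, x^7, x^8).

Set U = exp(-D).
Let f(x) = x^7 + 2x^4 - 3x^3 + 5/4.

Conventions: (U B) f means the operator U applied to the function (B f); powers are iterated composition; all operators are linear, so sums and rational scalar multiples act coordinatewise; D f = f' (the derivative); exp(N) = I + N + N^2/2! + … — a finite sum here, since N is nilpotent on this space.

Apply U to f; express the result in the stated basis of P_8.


order-1 term: -7x^6 - 8x^3 + 9x^2
order-2 term: 21x^5 + 12x^2 - 9x
order-3 term: -35x^4 - 8x + 3
order-4 term: 35x^3 + 2
order-5 term: -21x^2
order-6 term: 7x
order-7 term: -1
the series for exp(-D) f terminates at order 7
exp(-D) f = x^7 - 7x^6 + 21x^5 - 33x^4 + 24x^3 - 10x + 21/4

g(x) = x^7 - 7x^6 + 21x^5 - 33x^4 + 24x^3 - 10x + 21/4


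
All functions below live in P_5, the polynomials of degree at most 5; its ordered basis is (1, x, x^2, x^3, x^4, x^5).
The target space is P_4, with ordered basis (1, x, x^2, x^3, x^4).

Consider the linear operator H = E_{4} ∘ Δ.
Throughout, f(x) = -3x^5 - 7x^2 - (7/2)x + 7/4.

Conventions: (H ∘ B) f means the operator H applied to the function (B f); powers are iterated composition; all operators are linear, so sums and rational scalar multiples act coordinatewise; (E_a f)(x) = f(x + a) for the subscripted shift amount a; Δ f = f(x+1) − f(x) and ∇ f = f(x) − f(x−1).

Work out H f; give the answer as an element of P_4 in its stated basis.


Δ f = -15x^4 - 30x^3 - 30x^2 - 29x - 27/2
E_{4} Δ f = -15x^4 - 270x^3 - 1830x^2 - 5549x - 12739/2

g(x) = -15x^4 - 270x^3 - 1830x^2 - 5549x - 12739/2


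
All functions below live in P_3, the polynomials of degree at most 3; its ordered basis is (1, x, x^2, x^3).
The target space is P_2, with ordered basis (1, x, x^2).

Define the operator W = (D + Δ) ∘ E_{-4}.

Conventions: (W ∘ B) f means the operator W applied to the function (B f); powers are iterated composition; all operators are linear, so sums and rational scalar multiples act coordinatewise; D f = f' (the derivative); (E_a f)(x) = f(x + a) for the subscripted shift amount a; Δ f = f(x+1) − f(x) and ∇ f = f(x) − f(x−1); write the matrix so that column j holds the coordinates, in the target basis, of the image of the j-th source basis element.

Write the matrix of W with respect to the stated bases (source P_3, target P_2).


the matrix is [[0, 2, -15, 85]; [0, 0, 4, -45]; [0, 0, 0, 6]] (rows listed top to bottom)

image of 1: 0
image of x: 2
image of x^2: 4x - 15
image of x^3: 6x^2 - 45x + 85
each image's coordinates form column j of the matrix


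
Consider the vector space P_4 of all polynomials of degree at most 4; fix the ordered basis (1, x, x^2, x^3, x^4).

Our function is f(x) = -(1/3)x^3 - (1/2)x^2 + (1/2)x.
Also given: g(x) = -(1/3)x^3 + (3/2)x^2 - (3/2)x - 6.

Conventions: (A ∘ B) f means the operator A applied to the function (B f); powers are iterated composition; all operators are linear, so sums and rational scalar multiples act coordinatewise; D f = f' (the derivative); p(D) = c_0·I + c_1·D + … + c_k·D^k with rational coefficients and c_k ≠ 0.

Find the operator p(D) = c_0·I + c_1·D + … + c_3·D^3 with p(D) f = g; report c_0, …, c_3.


D^0 f = -(1/3)x^3 - (1/2)x^2 + (1/2)x
D^1 f = -x^2 - x + 1/2
D^2 f = -2x - 1
D^3 f = -2
matching coefficients of g against c_0 f + c_1 Df + … from the top degree down determines the c_i
solution: c_0 = 1, c_1 = -2, c_2 = 2, c_3 = 3/2

c_0 = 1, c_1 = -2, c_2 = 2, c_3 = 3/2


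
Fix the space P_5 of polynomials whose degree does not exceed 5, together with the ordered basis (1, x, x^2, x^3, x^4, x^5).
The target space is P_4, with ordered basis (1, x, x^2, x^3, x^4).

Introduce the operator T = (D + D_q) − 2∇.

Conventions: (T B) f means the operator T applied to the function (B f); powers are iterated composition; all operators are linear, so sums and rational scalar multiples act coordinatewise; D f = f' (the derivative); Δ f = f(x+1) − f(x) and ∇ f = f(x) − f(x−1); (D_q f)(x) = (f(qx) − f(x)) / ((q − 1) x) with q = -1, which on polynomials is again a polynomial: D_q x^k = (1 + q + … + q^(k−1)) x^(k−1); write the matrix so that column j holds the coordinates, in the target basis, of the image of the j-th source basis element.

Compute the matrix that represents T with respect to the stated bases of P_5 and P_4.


the matrix is [[0, 0, 2, -2, 2, -2]; [0, 0, -2, 6, -8, 10]; [0, 0, 0, -2, 12, -20]; [0, 0, 0, 0, -4, 20]; [0, 0, 0, 0, 0, -4]] (rows listed top to bottom)

image of 1: 0
image of x: 0
image of x^2: -2x + 2
image of x^3: -2x^2 + 6x - 2
image of x^4: -4x^3 + 12x^2 - 8x + 2
image of x^5: -4x^4 + 20x^3 - 20x^2 + 10x - 2
each image's coordinates form column j of the matrix


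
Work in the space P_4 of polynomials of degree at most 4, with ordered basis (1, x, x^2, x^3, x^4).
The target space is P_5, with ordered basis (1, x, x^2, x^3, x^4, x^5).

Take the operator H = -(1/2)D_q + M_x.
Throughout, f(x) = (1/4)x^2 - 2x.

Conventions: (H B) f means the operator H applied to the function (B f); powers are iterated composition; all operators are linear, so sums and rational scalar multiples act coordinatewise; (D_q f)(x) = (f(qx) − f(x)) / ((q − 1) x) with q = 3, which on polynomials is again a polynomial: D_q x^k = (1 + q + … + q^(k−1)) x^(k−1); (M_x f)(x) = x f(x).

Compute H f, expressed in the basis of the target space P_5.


D_q f = x - 2
(-(1/2)D_q) f = -(1/2)x + 1
M_x f = (1/4)x^3 - 2x^2
(-(1/2)D_q + M_x) f = (1/4)x^3 - 2x^2 - (1/2)x + 1

g(x) = (1/4)x^3 - 2x^2 - (1/2)x + 1


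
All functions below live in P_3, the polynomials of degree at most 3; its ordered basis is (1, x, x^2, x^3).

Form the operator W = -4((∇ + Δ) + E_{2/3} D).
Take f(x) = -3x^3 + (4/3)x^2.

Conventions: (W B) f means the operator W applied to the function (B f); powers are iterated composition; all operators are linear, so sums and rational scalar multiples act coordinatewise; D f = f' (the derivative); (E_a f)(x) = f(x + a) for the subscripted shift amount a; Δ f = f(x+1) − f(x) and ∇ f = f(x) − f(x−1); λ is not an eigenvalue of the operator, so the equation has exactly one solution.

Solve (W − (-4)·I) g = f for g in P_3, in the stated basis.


write g with unknown coordinates in the stated basis and equate coefficients in (W − (-4)·I) g = f
solving from the highest basis element down gives g = -(3/4)x^3 - (77/12)x^2 - (83/2)x - 1220/9
check: W g = 27x^2 + 166x + 4880/9
so W g − (-4)·g = -3x^3 + (4/3)x^2 = f ✓

the result is g(x) = -(3/4)x^3 - (77/12)x^2 - (83/2)x - 1220/9


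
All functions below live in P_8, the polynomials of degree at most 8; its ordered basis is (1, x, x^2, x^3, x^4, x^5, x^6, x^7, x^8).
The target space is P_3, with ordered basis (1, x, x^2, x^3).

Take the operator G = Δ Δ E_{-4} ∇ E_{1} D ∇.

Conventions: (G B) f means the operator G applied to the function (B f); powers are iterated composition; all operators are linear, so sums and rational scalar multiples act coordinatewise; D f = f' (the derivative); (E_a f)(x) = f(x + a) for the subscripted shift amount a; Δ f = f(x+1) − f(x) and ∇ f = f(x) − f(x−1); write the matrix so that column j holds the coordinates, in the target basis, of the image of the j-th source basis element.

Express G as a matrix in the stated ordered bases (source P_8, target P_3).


the matrix is [[0, 0, 0, 0, 0, 120, -2160, 23520, -201600]; [0, 0, 0, 0, 0, 0, 720, -15120, 188160]; [0, 0, 0, 0, 0, 0, 0, 2520, -60480]; [0, 0, 0, 0, 0, 0, 0, 0, 6720]] (rows listed top to bottom)

image of 1: 0
image of x: 0
image of x^2: 0
image of x^3: 0
image of x^4: 0
image of x^5: 120
image of x^6: 720x - 2160
image of x^7: 2520x^2 - 15120x + 23520
image of x^8: 6720x^3 - 60480x^2 + 188160x - 201600
each image's coordinates form column j of the matrix


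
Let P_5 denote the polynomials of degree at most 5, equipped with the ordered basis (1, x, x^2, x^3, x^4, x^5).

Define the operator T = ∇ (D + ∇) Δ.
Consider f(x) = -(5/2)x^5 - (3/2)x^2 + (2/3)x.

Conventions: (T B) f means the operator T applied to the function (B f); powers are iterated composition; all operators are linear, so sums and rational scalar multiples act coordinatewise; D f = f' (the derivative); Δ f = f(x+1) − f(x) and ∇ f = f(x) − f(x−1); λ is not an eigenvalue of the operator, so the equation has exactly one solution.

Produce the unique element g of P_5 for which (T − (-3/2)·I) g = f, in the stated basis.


the result is g(x) = -(5/3)x^5 + (397/3)x^2 - (596/9)x + 400/9

write g with unknown coordinates in the stated basis and equate coefficients in (T − (-3/2)·I) g = f
solving from the highest basis element down gives g = -(5/3)x^5 + (397/3)x^2 - (596/9)x + 400/9
check: T g = -200x^2 + 100x - 200/3
so T g − (-3/2)·g = -(5/2)x^5 - (3/2)x^2 + (2/3)x = f ✓


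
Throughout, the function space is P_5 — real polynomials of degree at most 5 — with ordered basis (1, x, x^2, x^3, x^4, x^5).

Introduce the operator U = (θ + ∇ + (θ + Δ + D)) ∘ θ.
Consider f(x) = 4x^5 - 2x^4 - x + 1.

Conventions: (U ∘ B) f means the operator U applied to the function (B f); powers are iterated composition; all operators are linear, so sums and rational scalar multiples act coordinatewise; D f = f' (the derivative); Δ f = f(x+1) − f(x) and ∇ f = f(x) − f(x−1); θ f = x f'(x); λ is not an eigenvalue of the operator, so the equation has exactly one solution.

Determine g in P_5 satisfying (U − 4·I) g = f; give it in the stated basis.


the result is g(x) = (2/23)x^5 - (7/23)x^4 + (24/23)x^3 - (212/23)x^2 - (2745/46)x - 7953/184

write g with unknown coordinates in the stated basis and equate coefficients in (U − 4·I) g = f
solving from the highest basis element down gives g = (2/23)x^5 - (7/23)x^4 + (24/23)x^3 - (212/23)x^2 - (2745/46)x - 7953/184
check: U g = (100/23)x^5 - (74/23)x^4 + (96/23)x^3 - (848/23)x^2 - (5513/23)x - 7907/46
so U g − 4·g = 4x^5 - 2x^4 - x + 1 = f ✓


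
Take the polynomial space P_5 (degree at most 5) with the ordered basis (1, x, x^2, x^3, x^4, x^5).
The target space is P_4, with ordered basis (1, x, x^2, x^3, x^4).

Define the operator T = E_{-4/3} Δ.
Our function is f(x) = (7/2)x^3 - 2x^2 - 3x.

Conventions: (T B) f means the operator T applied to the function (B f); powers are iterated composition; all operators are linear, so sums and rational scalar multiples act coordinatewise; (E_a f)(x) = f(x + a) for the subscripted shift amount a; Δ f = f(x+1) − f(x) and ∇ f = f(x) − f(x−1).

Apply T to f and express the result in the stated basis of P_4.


the image equals g(x) = (21/2)x^2 - (43/2)x + 17/2

Δ f = (21/2)x^2 + (13/2)x - 3/2
E_{-4/3} Δ f = (21/2)x^2 - (43/2)x + 17/2


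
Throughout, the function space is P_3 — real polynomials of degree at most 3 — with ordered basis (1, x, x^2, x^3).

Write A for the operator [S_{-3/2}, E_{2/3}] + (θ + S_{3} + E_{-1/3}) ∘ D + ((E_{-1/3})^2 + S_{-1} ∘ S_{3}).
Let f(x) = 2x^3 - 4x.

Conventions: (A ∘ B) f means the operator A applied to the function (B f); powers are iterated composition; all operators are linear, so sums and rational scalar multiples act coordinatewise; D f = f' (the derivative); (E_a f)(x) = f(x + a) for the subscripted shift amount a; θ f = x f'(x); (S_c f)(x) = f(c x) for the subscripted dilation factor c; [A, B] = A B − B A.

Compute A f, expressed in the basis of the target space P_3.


E_{2/3} f = 2x^3 + 4x^2 - (4/3)x - 56/27
S_{-3/2} E_{2/3} f = -(27/4)x^3 + 9x^2 + 2x - 56/27
S_{-3/2} f = -(27/4)x^3 + 6x
E_{2/3} S_{-3/2} f = -(27/4)x^3 - (27/2)x^2 - 3x + 2
[S_{-3/2}, E_{2/3}] f = (45/2)x^2 + 5x - 110/27
D f = 6x^2 - 4
θ D f = 12x^2
S_{3} D f = 54x^2 - 4
E_{-1/3} D f = 6x^2 - 4x - 10/3
(θ + S_{3} + E_{-1/3}) D f = 72x^2 - 4x - 22/3
E_{-1/3} f = 2x^3 - 2x^2 - (10/3)x + 34/27
E_{-1/3} E_{-1/3} f = 2x^3 - 4x^2 - (4/3)x + 56/27
S_{3} f = 54x^3 - 12x
S_{-1} S_{3} f = -54x^3 + 12x
((E_{-1/3})^2 + S_{-1} ∘ S_{3}) f = -52x^3 - 4x^2 + (32/3)x + 56/27
([S_{-3/2}, E_{2/3}] + (θ + S_{3} + E_{-1/3}) ∘ D + ((E_{-1/3})^2 + S_{-1} ∘ S_{3})) f = -52x^3 + (181/2)x^2 + (35/3)x - 28/3

g(x) = -52x^3 + (181/2)x^2 + (35/3)x - 28/3


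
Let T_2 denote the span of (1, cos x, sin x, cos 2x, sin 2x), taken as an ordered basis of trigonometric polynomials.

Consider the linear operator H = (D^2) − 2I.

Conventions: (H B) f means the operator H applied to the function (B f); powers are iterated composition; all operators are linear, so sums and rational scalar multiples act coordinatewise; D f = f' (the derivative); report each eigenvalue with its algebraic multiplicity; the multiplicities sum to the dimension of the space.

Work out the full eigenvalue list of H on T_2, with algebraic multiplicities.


λ = -6 (multiplicity 2), λ = -3 (multiplicity 2), λ = -2 (multiplicity 1)

image of 1: -2
image of cos x: -3cos x
image of sin x: -3sin x
image of cos 2x: -6cos 2x
image of sin 2x: -6sin 2x
the matrix is diagonal; its diagonal is (-2, -3, -3, -6, -6)
for a triangular matrix the eigenvalues are the diagonal entries, with algebraic multiplicity their repetition count


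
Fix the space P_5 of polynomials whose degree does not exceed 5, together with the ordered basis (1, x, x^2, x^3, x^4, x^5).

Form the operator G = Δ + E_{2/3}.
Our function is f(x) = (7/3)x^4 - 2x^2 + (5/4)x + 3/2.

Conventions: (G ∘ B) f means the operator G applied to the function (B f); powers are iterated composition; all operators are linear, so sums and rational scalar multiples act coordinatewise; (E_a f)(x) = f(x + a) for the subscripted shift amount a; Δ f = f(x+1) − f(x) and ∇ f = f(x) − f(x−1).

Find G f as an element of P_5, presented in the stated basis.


Δ f = (28/3)x^3 + 14x^2 + (16/3)x + 19/12
E_{2/3} f = (7/3)x^4 + (56/9)x^3 + (38/9)x^2 + (437/324)x + 463/243
(Δ + E_{2/3}) f = (7/3)x^4 + (140/9)x^3 + (164/9)x^2 + (2165/324)x + 3391/972

the result is g(x) = (7/3)x^4 + (140/9)x^3 + (164/9)x^2 + (2165/324)x + 3391/972


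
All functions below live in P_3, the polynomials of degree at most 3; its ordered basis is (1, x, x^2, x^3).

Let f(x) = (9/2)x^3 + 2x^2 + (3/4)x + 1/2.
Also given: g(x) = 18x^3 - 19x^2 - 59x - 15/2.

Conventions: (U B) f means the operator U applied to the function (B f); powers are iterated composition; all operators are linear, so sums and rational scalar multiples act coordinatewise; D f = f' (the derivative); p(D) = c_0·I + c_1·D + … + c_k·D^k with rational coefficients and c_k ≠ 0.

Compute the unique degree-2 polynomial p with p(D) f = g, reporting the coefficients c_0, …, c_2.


D^0 f = (9/2)x^3 + 2x^2 + (3/4)x + 1/2
D^1 f = (27/2)x^2 + 4x + 3/4
D^2 f = 27x + 4
matching coefficients of g against c_0 f + c_1 Df + … from the top degree down determines the c_i
solution: c_0 = 4, c_1 = -2, c_2 = -2

p(D) = 4·I − 2·D − 2·D^2, i.e. c_0 = 4, c_1 = -2, c_2 = -2


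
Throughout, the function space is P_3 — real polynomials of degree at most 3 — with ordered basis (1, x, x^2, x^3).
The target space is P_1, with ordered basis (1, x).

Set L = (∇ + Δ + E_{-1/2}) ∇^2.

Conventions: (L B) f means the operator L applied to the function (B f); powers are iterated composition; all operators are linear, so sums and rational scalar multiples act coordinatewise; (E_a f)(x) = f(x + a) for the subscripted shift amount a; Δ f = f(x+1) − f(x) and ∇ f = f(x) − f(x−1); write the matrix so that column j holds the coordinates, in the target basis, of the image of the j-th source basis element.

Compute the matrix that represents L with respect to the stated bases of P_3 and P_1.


the matrix is [[0, 0, 2, 3]; [0, 0, 0, 6]] (rows listed top to bottom)

image of 1: 0
image of x: 0
image of x^2: 2
image of x^3: 6x + 3
each image's coordinates form column j of the matrix


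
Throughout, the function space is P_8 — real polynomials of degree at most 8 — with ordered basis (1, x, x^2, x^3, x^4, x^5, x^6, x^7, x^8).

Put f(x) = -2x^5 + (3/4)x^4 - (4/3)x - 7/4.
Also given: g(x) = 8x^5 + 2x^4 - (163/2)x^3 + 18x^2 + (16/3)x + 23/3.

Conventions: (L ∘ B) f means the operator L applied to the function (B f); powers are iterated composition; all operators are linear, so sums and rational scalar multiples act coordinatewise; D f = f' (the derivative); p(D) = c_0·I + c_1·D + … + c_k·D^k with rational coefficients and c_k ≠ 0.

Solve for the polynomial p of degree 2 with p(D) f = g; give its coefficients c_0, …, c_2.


D^0 f = -2x^5 + (3/4)x^4 - (4/3)x - 7/4
D^1 f = -10x^4 + 3x^3 - 4/3
D^2 f = -40x^3 + 9x^2
matching coefficients of g against c_0 f + c_1 Df + … from the top degree down determines the c_i
solution: c_0 = -4, c_1 = -1/2, c_2 = 2

c_0 = -4, c_1 = -1/2, c_2 = 2


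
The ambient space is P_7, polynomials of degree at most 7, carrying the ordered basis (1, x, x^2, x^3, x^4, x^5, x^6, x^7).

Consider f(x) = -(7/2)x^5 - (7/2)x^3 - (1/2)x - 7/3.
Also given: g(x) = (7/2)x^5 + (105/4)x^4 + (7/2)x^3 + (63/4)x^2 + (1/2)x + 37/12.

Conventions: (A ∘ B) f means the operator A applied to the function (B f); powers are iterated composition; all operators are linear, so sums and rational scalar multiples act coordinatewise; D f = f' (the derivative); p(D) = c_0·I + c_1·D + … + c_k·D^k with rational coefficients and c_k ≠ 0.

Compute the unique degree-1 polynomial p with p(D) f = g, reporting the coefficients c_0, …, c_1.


D^0 f = -(7/2)x^5 - (7/2)x^3 - (1/2)x - 7/3
D^1 f = -(35/2)x^4 - (21/2)x^2 - 1/2
matching coefficients of g against c_0 f + c_1 Df + … from the top degree down determines the c_i
solution: c_0 = -1, c_1 = -3/2

c_0 = -1, c_1 = -3/2


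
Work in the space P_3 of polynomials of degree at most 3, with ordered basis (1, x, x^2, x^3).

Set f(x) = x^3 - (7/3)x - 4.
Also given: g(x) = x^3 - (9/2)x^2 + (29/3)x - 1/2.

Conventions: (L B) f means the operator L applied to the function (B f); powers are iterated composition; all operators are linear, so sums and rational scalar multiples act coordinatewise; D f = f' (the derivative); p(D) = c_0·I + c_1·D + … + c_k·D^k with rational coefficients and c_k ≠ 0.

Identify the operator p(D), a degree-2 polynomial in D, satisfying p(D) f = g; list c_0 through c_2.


D^0 f = x^3 - (7/3)x - 4
D^1 f = 3x^2 - 7/3
D^2 f = 6x
matching coefficients of g against c_0 f + c_1 Df + … from the top degree down determines the c_i
solution: c_0 = 1, c_1 = -3/2, c_2 = 2

c_0 = 1, c_1 = -3/2, c_2 = 2


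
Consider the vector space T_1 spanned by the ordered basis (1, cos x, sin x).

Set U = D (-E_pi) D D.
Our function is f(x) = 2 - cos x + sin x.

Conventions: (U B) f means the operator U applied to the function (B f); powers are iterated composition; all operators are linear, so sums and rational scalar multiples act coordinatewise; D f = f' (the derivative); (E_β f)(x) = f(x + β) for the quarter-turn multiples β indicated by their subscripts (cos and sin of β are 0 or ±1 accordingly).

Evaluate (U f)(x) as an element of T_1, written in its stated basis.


D f = cos x + sin x
D D f = cos x - sin x
E_pi (D D) f = -cos x + sin x
(-E_pi) (D D) f = cos x - sin x
D (-E_pi) (D D) f = -cos x - sin x

the result is g(x) = -cos x - sin x
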